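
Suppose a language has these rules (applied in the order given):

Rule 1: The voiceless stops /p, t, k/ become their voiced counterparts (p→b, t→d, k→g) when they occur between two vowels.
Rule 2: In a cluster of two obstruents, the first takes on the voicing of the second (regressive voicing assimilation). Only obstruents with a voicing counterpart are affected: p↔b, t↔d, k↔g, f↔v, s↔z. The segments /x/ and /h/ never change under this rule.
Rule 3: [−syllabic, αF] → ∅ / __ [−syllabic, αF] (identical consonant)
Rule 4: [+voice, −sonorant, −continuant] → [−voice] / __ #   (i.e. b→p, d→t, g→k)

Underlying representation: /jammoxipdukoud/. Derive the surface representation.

jamoxibdugout

Rule 1 (intervocalic voicing): /k/ is a voiceless stop between vowels /u/ and /o/, so it voices to [g]. /jammoxipdukoud/ → jammoxipdugoud.
Rule 2 (regressive voicing assimilation): /p/ precedes the voiced obstruent /d/, so it voices to [b] by assimilation. /jammoxipdugoud/ → jammoxibdugoud.
Rule 3 (degemination): /mm/ is a geminate; the first /m/ deletes. /jammoxibdugoud/ → jamoxibdugoud.
Rule 4 (final devoicing): /d/ is a voiced stop in word-final position, so it devoices to [t]. /jamoxibdugoud/ → jamoxibdugout.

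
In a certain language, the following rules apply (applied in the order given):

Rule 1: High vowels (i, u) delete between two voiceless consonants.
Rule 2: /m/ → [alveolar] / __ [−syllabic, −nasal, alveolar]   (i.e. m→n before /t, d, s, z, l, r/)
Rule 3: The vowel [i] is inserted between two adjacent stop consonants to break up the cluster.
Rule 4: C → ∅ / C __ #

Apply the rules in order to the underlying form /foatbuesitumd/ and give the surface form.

foatibuestun

Rule 1 (high vowel syncope): /i/ is a high vowel flanked by voiceless consonants /s/ and /t/, so it deletes. /foatbuesitumd/ → foatbuestumd.
Rule 2 (nasal place assimilation): /m/ precedes the alveolar consonant /d/, so it assimilates in place to [n]. /foatbuestumd/ → foatbuestund.
Rule 3 (stop-cluster i-epenthesis): /t/ and /b/ form a stop–stop cluster, so [i] is inserted between them. /foatbuestund/ → foatibuestund.
Rule 4 (final cluster simplification): /d/ is the second consonant of a word-final cluster /nd/, so it deletes. /foatibuestund/ → foatibuestun.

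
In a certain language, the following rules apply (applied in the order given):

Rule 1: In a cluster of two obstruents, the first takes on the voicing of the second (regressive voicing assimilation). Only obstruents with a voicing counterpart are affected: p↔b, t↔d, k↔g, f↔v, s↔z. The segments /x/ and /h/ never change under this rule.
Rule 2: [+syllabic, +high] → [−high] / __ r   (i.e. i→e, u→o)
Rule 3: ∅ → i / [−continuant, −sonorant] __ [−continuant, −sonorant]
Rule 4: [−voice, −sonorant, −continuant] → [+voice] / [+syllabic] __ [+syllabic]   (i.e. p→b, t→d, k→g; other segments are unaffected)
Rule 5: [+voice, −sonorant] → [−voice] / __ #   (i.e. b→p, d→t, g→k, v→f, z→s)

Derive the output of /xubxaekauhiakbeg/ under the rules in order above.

Rule 1 (regressive voicing assimilation): /b/ precedes the voiceless obstruent /x/, so it devoices to [p] by assimilation. /k/ precedes the voiced obstruent /b/, so it voices to [g] by assimilation. /xubxaekauhiakbeg/ → xupxaekauhiagbeg.
Rule 2 (pre-rhotic lowering): no segment meets the environment; /xupxaekauhiagbeg/ is unchanged.
Rule 3 (stop-cluster i-epenthesis): /g/ and /b/ form a stop–stop cluster, so [i] is inserted between them. /xupxaekauhiagbeg/ → xupxaekauhiagibeg.
Rule 4 (intervocalic voicing): /k/ is a voiceless stop between vowels /e/ and /a/, so it voices to [g]. /xupxaekauhiagibeg/ → xupxaegauhiagibeg.
Rule 5 (final devoicing): /g/ is a voiced obstruent in word-final position, so it devoices to [k]. /xupxaegauhiagibeg/ → xupxaegauhiagibek.

xupxaegauhiagibek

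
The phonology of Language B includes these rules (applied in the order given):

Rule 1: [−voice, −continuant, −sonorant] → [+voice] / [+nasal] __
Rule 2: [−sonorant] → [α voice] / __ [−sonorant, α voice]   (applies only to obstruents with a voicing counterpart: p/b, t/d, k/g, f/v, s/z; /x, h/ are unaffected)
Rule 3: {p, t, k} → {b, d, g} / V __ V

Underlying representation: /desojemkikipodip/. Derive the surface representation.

Rule 1 (post-nasal voicing): /k/ is a voiceless stop immediately after the nasal /m/, so it voices to [g]. /desojemkikipodip/ → desojemgikipodip.
Rule 2 (regressive voicing assimilation): no segment meets the environment; /desojemgikipodip/ is unchanged.
Rule 3 (intervocalic voicing): /k/ is a voiceless stop between vowels /i/ and /i/, so it voices to [g]. /p/ is a voiceless stop between vowels /i/ and /o/, so it voices to [b]. /desojemgikipodip/ → desojemgigibodip.

desojemgigibodip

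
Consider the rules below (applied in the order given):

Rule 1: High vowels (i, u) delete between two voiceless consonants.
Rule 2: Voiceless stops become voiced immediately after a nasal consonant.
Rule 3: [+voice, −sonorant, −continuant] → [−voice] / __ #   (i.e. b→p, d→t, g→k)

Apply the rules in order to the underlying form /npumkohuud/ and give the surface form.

nbumgohuut

Rule 1 (high vowel syncope): no segment meets the environment; /npumkohuud/ is unchanged.
Rule 2 (post-nasal voicing): /p/ is a voiceless stop immediately after the nasal /n/, so it voices to [b]. /k/ is a voiceless stop immediately after the nasal /m/, so it voices to [g]. /npumkohuud/ → nbumgohuud.
Rule 3 (final devoicing): /d/ is a voiced stop in word-final position, so it devoices to [t]. /nbumgohuud/ → nbumgohuut.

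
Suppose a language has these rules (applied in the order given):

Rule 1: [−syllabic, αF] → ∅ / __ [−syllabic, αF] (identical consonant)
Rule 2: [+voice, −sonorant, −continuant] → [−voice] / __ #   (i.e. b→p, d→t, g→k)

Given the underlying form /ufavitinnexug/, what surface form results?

Rule 1 (degemination): /nn/ is a geminate; the first /n/ deletes. /ufavitinnexug/ → ufavitinexug.
Rule 2 (final devoicing): /g/ is a voiced stop in word-final position, so it devoices to [k]. /ufavitinexug/ → ufavitinexuk.

ufavitinexuk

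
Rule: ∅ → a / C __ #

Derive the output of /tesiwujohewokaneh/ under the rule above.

tesiwujohewokaneha

the form ends in the consonant /h/, so [a] is inserted word-finally.
Surface form: [tesiwujohewokaneha].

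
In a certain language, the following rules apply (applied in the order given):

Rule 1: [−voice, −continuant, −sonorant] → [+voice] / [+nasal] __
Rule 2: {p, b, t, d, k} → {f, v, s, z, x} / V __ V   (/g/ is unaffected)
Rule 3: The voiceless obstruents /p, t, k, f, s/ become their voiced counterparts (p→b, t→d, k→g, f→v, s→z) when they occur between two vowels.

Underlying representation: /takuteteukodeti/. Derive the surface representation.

taxuzezeuxozezi

Rule 1 (post-nasal voicing): no segment meets the environment; /takuteteukodeti/ is unchanged.
Rule 2 (intervocalic spirantization): /k/ is a stop between vowels /a/ and /u/, so it spirantizes to the fricative [x]. /t/ is a stop between vowels /u/ and /e/, so it spirantizes to the fricative [s]. /t/ is a stop between vowels /e/ and /e/, so it spirantizes to the fricative [s]. /k/ is a stop between vowels /u/ and /o/, so it spirantizes to the fricative [x]. /d/ is a stop between vowels /o/ and /e/, so it spirantizes to the fricative [z]. /t/ is a stop between vowels /e/ and /i/, so it spirantizes to the fricative [s]. /takuteteukodeti/ → taxuseseuxozesi.
Rule 3 (intervocalic voicing): /s/ is a voiceless obstruent between vowels /u/ and /e/, so it voices to [z]. /s/ is a voiceless obstruent between vowels /e/ and /e/, so it voices to [z]. /s/ is a voiceless obstruent between vowels /e/ and /i/, so it voices to [z]. /taxuseseuxozesi/ → taxuzezeuxozezi.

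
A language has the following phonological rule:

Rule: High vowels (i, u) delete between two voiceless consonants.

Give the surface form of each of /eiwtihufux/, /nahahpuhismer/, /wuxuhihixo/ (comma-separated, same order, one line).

/eiwtihufux/: /i/ is a high vowel flanked by voiceless consonants /t/ and /h/, so it deletes. /u/ is a high vowel flanked by voiceless consonants /h/ and /f/, so it deletes. /u/ is a high vowel flanked by voiceless consonants /f/ and /x/, so it deletes. → [eiwthfx].
/nahahpuhismer/: /u/ is a high vowel flanked by voiceless consonants /p/ and /h/, so it deletes. /i/ is a high vowel flanked by voiceless consonants /h/ and /s/, so it deletes. → [nahahphsmer].
/wuxuhihixo/: /u/ is a high vowel flanked by voiceless consonants /x/ and /h/, so it deletes. /i/ is a high vowel flanked by voiceless consonants /h/ and /h/, so it deletes. /i/ is a high vowel flanked by voiceless consonants /h/ and /x/, so it deletes. → [wuxhhxo].

eiwthfx, nahahphsmer, wuxhhxo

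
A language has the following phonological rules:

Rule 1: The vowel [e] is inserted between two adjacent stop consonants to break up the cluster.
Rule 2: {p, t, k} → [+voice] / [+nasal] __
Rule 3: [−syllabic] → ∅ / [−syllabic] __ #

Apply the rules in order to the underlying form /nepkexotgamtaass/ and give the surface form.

Rule 1 (stop-cluster e-epenthesis): /p/ and /k/ form a stop–stop cluster, so [e] is inserted between them. /t/ and /g/ form a stop–stop cluster, so [e] is inserted between them. /nepkexotgamtaass/ → nepekexotegamtaass.
Rule 2 (post-nasal voicing): /t/ is a voiceless stop immediately after the nasal /m/, so it voices to [d]. /nepekexotegamtaass/ → nepekexotegamdaass.
Rule 3 (final cluster simplification): /s/ is the second consonant of a word-final cluster /ss/, so it deletes. /nepekexotegamdaass/ → nepekexotegamdaas.

nepekexotegamdaas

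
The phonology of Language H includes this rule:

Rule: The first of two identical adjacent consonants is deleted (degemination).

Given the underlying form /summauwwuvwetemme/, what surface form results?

sumauwuvweteme

/mm/ is a geminate; the first /m/ deletes.
/ww/ is a geminate; the first /w/ deletes.
/mm/ is a geminate; the first /m/ deletes.
Surface form: [sumauwuvweteme].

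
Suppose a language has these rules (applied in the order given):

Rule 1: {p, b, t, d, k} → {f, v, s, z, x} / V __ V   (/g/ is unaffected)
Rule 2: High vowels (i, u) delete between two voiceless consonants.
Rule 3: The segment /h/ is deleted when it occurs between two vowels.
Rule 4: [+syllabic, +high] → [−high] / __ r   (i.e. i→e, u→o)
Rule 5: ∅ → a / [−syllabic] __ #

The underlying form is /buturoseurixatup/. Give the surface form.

busoroseorixaspa

Rule 1 (intervocalic spirantization): /t/ is a stop between vowels /u/ and /u/, so it spirantizes to the fricative [s]. /t/ is a stop between vowels /a/ and /u/, so it spirantizes to the fricative [s]. /buturoseurixatup/ → busuroseurixasup.
Rule 2 (high vowel syncope): /u/ is a high vowel flanked by voiceless consonants /s/ and /p/, so it deletes. /busuroseurixasup/ → busuroseurixasp.
Rule 3 (intervocalic h-deletion): no segment meets the environment; /busuroseurixasp/ is unchanged.
Rule 4 (pre-rhotic lowering): /u/ is a high vowel immediately before /r/, so it lowers to [o]. /u/ is a high vowel immediately before /r/, so it lowers to [o]. /busuroseurixasp/ → busoroseorixasp.
Rule 5 (final a-epenthesis): the form ends in the consonant /p/, so [a] is inserted word-finally. /busoroseorixasp/ → busoroseorixaspa.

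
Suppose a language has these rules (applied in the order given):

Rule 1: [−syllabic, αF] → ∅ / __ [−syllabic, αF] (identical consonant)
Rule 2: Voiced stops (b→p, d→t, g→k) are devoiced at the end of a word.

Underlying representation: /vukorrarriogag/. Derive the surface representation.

Rule 1 (degemination): /rr/ is a geminate; the first /r/ deletes. /rr/ is a geminate; the first /r/ deletes. /vukorrarriogag/ → vukorariogag.
Rule 2 (final devoicing): /g/ is a voiced stop in word-final position, so it devoices to [k]. /vukorariogag/ → vukorariogak.

vukorariogak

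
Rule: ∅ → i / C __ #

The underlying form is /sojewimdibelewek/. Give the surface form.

sojewimdibeleweki

the form ends in the consonant /k/, so [i] is inserted word-finally.
Surface form: [sojewimdibeleweki].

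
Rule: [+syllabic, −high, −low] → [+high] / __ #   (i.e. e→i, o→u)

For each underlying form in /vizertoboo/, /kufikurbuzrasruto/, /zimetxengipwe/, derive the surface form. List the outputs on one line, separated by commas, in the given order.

vizertobou, kufikurbuzrasrutu, zimetxengipwi

/vizertoboo/: /o/ is a mid vowel in word-final position, so it raises to [u]. → [vizertobou].
/kufikurbuzrasruto/: /o/ is a mid vowel in word-final position, so it raises to [u]. → [kufikurbuzrasrutu].
/zimetxengipwe/: /e/ is a mid vowel in word-final position, so it raises to [i]. → [zimetxengipwi].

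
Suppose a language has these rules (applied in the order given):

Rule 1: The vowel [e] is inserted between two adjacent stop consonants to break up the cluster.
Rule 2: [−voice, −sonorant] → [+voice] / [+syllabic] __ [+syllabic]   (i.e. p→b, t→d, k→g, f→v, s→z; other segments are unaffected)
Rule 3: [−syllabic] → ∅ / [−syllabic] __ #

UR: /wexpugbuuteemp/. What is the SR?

Rule 1 (stop-cluster e-epenthesis): /g/ and /b/ form a stop–stop cluster, so [e] is inserted between them. /wexpugbuuteemp/ → wexpugebuuteemp.
Rule 2 (intervocalic voicing): /t/ is a voiceless obstruent between vowels /u/ and /e/, so it voices to [d]. /wexpugebuuteemp/ → wexpugebuudeemp.
Rule 3 (final cluster simplification): /p/ is the second consonant of a word-final cluster /mp/, so it deletes. /wexpugebuudeemp/ → wexpugebuudeem.

wexpugebuudeem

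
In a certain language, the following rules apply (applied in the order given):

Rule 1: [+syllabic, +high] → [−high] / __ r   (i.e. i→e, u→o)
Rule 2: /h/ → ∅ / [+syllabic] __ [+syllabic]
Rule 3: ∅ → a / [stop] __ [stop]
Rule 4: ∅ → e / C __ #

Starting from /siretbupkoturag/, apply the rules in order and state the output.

seretabupakotorage

Rule 1 (pre-rhotic lowering): /i/ is a high vowel immediately before /r/, so it lowers to [e]. /u/ is a high vowel immediately before /r/, so it lowers to [o]. /siretbupkoturag/ → seretbupkotorag.
Rule 2 (intervocalic h-deletion): no segment meets the environment; /seretbupkotorag/ is unchanged.
Rule 3 (stop-cluster a-epenthesis): /t/ and /b/ form a stop–stop cluster, so [a] is inserted between them. /p/ and /k/ form a stop–stop cluster, so [a] is inserted between them. /seretbupkotorag/ → seretabupakotorag.
Rule 4 (final e-epenthesis): the form ends in the consonant /g/, so [e] is inserted word-finally. /seretabupakotorag/ → seretabupakotorage.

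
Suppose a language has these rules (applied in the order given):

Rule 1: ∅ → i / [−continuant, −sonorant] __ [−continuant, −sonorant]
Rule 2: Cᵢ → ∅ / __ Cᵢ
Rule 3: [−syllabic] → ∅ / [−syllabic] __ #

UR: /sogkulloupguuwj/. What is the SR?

Rule 1 (stop-cluster i-epenthesis): /g/ and /k/ form a stop–stop cluster, so [i] is inserted between them. /p/ and /g/ form a stop–stop cluster, so [i] is inserted between them. /sogkulloupguuwj/ → sogikulloupiguuwj.
Rule 2 (degemination): /ll/ is a geminate; the first /l/ deletes. /sogikulloupiguuwj/ → sogikuloupiguuwj.
Rule 3 (final cluster simplification): /j/ is the second consonant of a word-final cluster /wj/, so it deletes. /sogikuloupiguuwj/ → sogikuloupiguuw.

sogikuloupiguuw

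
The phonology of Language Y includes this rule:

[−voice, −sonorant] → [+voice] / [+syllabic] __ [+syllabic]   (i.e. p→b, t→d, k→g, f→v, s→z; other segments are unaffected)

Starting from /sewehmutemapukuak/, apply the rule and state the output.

/t/ is a voiceless obstruent between vowels /u/ and /e/, so it voices to [d].
/p/ is a voiceless obstruent between vowels /a/ and /u/, so it voices to [b].
/k/ is a voiceless obstruent between vowels /u/ and /u/, so it voices to [g].
The other instances of /s/, /k/ do not occur in the required environment and remain unchanged.
Surface form: [sewehmudemabuguak].

sewehmudemabuguak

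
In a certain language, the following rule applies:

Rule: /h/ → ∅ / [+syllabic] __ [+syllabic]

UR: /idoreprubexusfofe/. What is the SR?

idoreprubexusfofe

No segment of /idoreprubexusfofe/ meets the structural description of the rule, so the form surfaces unchanged.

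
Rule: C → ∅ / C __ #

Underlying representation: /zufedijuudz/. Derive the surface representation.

/z/ is the second consonant of a word-final cluster /dz/, so it deletes.
Surface form: [zufedijuud].

zufedijuud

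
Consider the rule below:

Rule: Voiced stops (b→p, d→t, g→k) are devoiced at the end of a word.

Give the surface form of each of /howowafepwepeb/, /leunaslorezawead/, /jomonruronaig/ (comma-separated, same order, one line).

/howowafepwepeb/: /b/ is a voiced stop in word-final position, so it devoices to [p]. → [howowafepwepep].
/leunaslorezawead/: /d/ is a voiced stop in word-final position, so it devoices to [t]. → [leunaslorezaweat].
/jomonruronaig/: /g/ is a voiced stop in word-final position, so it devoices to [k]. → [jomonruronaik].

howowafepwepep, leunaslorezaweat, jomonruronaik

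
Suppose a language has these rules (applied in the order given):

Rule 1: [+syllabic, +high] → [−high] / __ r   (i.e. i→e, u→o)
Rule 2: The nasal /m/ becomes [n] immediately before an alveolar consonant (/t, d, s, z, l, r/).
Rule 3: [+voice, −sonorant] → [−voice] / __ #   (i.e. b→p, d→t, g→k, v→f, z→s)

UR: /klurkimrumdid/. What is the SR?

Rule 1 (pre-rhotic lowering): /u/ is a high vowel immediately before /r/, so it lowers to [o]. /klurkimrumdid/ → klorkimrumdid.
Rule 2 (nasal place assimilation): /m/ precedes the alveolar consonant /r/, so it assimilates in place to [n]. /m/ precedes the alveolar consonant /d/, so it assimilates in place to [n]. /klorkimrumdid/ → klorkinrundid.
Rule 3 (final devoicing): /d/ is a voiced obstruent in word-final position, so it devoices to [t]. /klorkinrundid/ → klorkinrundit.

klorkinrundit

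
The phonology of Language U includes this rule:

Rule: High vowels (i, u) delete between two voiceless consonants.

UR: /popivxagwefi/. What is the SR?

No segment of /popivxagwefi/ meets the structural description of the rule, so the form surfaces unchanged.

popivxagwefi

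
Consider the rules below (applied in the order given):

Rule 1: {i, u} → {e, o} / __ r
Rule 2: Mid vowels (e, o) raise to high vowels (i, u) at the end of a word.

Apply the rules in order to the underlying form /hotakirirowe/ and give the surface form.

Rule 1 (pre-rhotic lowering): /i/ is a high vowel immediately before /r/, so it lowers to [e]. /i/ is a high vowel immediately before /r/, so it lowers to [e]. /hotakirirowe/ → hotakererowe.
Rule 2 (final vowel raising): /e/ is a mid vowel in word-final position, so it raises to [i]. /hotakererowe/ → hotakererowi.

hotakererowi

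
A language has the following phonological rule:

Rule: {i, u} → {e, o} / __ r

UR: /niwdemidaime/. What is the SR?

No segment of /niwdemidaime/ meets the structural description of the rule, so the form surfaces unchanged.

niwdemidaime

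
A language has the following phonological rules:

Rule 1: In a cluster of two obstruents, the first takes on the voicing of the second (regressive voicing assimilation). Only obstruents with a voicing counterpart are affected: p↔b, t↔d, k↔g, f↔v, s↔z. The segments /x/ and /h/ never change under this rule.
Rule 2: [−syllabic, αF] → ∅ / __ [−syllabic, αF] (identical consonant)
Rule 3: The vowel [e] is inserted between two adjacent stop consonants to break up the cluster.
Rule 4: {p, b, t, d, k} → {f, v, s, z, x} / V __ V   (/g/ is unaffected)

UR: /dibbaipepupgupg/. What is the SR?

divaifefuveguveg

Rule 1 (regressive voicing assimilation): /p/ precedes the voiced obstruent /g/, so it voices to [b] by assimilation. /p/ precedes the voiced obstruent /g/, so it voices to [b] by assimilation. /dibbaipepupgupg/ → dibbaipepubgubg.
Rule 2 (degemination): /bb/ is a geminate; the first /b/ deletes. /dibbaipepubgubg/ → dibaipepubgubg.
Rule 3 (stop-cluster e-epenthesis): /b/ and /g/ form a stop–stop cluster, so [e] is inserted between them. /b/ and /g/ form a stop–stop cluster, so [e] is inserted between them. /dibaipepubgubg/ → dibaipepubegubeg.
Rule 4 (intervocalic spirantization): /b/ is a stop between vowels /i/ and /a/, so it spirantizes to the fricative [v]. /p/ is a stop between vowels /i/ and /e/, so it spirantizes to the fricative [f]. /p/ is a stop between vowels /e/ and /u/, so it spirantizes to the fricative [f]. /b/ is a stop between vowels /u/ and /e/, so it spirantizes to the fricative [v]. /b/ is a stop between vowels /u/ and /e/, so it spirantizes to the fricative [v]. /dibaipepubegubeg/ → divaifefuveguveg.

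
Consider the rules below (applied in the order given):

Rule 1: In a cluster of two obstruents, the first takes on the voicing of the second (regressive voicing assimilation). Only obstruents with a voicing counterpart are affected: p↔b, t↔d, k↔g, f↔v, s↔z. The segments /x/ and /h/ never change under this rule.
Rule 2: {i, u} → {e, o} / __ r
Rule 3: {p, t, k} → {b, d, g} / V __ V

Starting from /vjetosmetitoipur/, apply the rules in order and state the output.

Rule 1 (regressive voicing assimilation): no segment meets the environment; /vjetosmetitoipur/ is unchanged.
Rule 2 (pre-rhotic lowering): /u/ is a high vowel immediately before /r/, so it lowers to [o]. /vjetosmetitoipur/ → vjetosmetitoipor.
Rule 3 (intervocalic voicing): /t/ is a voiceless stop between vowels /e/ and /o/, so it voices to [d]. /t/ is a voiceless stop between vowels /e/ and /i/, so it voices to [d]. /t/ is a voiceless stop between vowels /i/ and /o/, so it voices to [d]. /p/ is a voiceless stop between vowels /i/ and /o/, so it voices to [b]. /vjetosmetitoipor/ → vjedosmedidoibor.

vjedosmedidoibor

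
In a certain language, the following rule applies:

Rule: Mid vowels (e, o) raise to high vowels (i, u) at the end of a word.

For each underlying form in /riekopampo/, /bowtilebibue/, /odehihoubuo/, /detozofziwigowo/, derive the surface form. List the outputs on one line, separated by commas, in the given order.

riekopampu, bowtilebibui, odehihoubuu, detozofziwigowu

/riekopampo/: /o/ is a mid vowel in word-final position, so it raises to [u]. → [riekopampu].
/bowtilebibue/: /e/ is a mid vowel in word-final position, so it raises to [i]. → [bowtilebibui].
/odehihoubuo/: /o/ is a mid vowel in word-final position, so it raises to [u]. → [odehihoubuu].
/detozofziwigowo/: /o/ is a mid vowel in word-final position, so it raises to [u]. → [detozofziwigowu].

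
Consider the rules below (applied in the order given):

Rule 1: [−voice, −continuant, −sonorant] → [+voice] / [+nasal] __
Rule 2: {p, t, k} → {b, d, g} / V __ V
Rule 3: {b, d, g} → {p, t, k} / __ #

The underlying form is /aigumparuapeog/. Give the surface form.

aigumbaruabeok

Rule 1 (post-nasal voicing): /p/ is a voiceless stop immediately after the nasal /m/, so it voices to [b]. /aigumparuapeog/ → aigumbaruapeog.
Rule 2 (intervocalic voicing): /p/ is a voiceless stop between vowels /a/ and /e/, so it voices to [b]. /aigumbaruapeog/ → aigumbaruabeog.
Rule 3 (final devoicing): /g/ is a voiced stop in word-final position, so it devoices to [k]. /aigumbaruabeog/ → aigumbaruabeok.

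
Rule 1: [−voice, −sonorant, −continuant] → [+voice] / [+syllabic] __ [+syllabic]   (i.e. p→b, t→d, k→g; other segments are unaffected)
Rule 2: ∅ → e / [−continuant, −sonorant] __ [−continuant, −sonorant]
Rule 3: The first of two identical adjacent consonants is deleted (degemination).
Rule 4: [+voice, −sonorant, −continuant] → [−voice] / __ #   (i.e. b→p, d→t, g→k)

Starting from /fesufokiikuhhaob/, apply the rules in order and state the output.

Rule 1 (intervocalic voicing): /k/ is a voiceless stop between vowels /o/ and /i/, so it voices to [g]. /k/ is a voiceless stop between vowels /i/ and /u/, so it voices to [g]. /fesufokiikuhhaob/ → fesufogiiguhhaob.
Rule 2 (stop-cluster e-epenthesis): no segment meets the environment; /fesufogiiguhhaob/ is unchanged.
Rule 3 (degemination): /hh/ is a geminate; the first /h/ deletes. /fesufogiiguhhaob/ → fesufogiiguhaob.
Rule 4 (final devoicing): /b/ is a voiced stop in word-final position, so it devoices to [p]. /fesufogiiguhaob/ → fesufogiiguhaop.

fesufogiiguhaop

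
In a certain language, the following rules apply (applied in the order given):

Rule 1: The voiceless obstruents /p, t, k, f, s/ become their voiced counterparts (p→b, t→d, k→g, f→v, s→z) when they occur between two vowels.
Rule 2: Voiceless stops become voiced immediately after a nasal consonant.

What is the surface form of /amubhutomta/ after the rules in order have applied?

amubhudomda

Rule 1 (intervocalic voicing): /t/ is a voiceless obstruent between vowels /u/ and /o/, so it voices to [d]. /amubhutomta/ → amubhudomta.
Rule 2 (post-nasal voicing): /t/ is a voiceless stop immediately after the nasal /m/, so it voices to [d]. /amubhudomta/ → amubhudomda.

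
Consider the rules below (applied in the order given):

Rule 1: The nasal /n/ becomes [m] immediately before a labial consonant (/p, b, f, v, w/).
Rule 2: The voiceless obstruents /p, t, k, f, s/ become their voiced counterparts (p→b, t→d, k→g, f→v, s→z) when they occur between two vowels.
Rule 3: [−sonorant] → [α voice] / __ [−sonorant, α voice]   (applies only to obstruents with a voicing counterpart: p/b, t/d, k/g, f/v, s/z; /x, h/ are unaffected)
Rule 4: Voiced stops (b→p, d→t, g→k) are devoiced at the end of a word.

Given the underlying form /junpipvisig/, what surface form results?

Rule 1 (nasal place assimilation): /n/ precedes the labial consonant /p/, so it assimilates in place to [m]. /junpipvisig/ → jumpipvisig.
Rule 2 (intervocalic voicing): /s/ is a voiceless obstruent between vowels /i/ and /i/, so it voices to [z]. /jumpipvisig/ → jumpipvizig.
Rule 3 (regressive voicing assimilation): /p/ precedes the voiced obstruent /v/, so it voices to [b] by assimilation. /jumpipvizig/ → jumpibvizig.
Rule 4 (final devoicing): /g/ is a voiced stop in word-final position, so it devoices to [k]. /jumpibvizig/ → jumpibvizik.

jumpibvizik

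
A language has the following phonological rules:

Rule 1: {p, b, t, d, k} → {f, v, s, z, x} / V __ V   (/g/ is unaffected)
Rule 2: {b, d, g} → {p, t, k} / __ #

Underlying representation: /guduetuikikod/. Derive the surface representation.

Rule 1 (intervocalic spirantization): /d/ is a stop between vowels /u/ and /u/, so it spirantizes to the fricative [z]. /t/ is a stop between vowels /e/ and /u/, so it spirantizes to the fricative [s]. /k/ is a stop between vowels /i/ and /i/, so it spirantizes to the fricative [x]. /k/ is a stop between vowels /i/ and /o/, so it spirantizes to the fricative [x]. /guduetuikikod/ → guzuesuixixod.
Rule 2 (final devoicing): /d/ is a voiced stop in word-final position, so it devoices to [t]. /guzuesuixixod/ → guzuesuixixot.

guzuesuixixot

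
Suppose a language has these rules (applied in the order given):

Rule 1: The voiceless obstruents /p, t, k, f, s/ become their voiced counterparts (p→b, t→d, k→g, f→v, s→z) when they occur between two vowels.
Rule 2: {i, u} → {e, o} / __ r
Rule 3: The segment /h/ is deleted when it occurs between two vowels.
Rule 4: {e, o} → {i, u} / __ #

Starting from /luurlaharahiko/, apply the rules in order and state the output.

Rule 1 (intervocalic voicing): /k/ is a voiceless obstruent between vowels /i/ and /o/, so it voices to [g]. /luurlaharahiko/ → luurlaharahigo.
Rule 2 (pre-rhotic lowering): /u/ is a high vowel immediately before /r/, so it lowers to [o]. /luurlaharahigo/ → luorlaharahigo.
Rule 3 (intervocalic h-deletion): /h/ occurs between vowels /a/ and /a/, so it deletes. /h/ occurs between vowels /a/ and /i/, so it deletes. /luorlaharahigo/ → luorlaaraigo.
Rule 4 (final vowel raising): /o/ is a mid vowel in word-final position, so it raises to [u]. /luorlaaraigo/ → luorlaaraigu.

luorlaaraigu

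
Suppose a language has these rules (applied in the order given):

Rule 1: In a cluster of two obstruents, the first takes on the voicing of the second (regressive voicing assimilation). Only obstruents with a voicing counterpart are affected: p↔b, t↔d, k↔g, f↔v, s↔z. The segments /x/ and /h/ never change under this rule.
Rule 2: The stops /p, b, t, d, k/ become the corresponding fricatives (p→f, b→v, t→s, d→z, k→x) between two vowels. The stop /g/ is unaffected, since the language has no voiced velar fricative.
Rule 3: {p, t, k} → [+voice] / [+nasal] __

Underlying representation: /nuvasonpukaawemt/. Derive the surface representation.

Rule 1 (regressive voicing assimilation): no segment meets the environment; /nuvasonpukaawemt/ is unchanged.
Rule 2 (intervocalic spirantization): /k/ is a stop between vowels /u/ and /a/, so it spirantizes to the fricative [x]. /nuvasonpukaawemt/ → nuvasonpuxaawemt.
Rule 3 (post-nasal voicing): /p/ is a voiceless stop immediately after the nasal /n/, so it voices to [b]. /t/ is a voiceless stop immediately after the nasal /m/, so it voices to [d]. /nuvasonpuxaawemt/ → nuvasonbuxaawemd.

nuvasonbuxaawemd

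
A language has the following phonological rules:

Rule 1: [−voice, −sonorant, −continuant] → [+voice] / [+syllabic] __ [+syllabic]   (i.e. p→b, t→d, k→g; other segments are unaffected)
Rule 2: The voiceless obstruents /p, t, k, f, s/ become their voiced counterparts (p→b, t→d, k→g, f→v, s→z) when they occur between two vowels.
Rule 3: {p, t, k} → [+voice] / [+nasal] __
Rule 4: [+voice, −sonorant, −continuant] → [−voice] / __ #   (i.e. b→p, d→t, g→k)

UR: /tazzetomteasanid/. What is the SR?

Rule 1 (intervocalic voicing): /t/ is a voiceless stop between vowels /e/ and /o/, so it voices to [d]. /tazzetomteasanid/ → tazzedomteasanid.
Rule 2 (intervocalic voicing): /s/ is a voiceless obstruent between vowels /a/ and /a/, so it voices to [z]. /tazzedomteasanid/ → tazzedomteazanid.
Rule 3 (post-nasal voicing): /t/ is a voiceless stop immediately after the nasal /m/, so it voices to [d]. /tazzedomteazanid/ → tazzedomdeazanid.
Rule 4 (final devoicing): /d/ is a voiced stop in word-final position, so it devoices to [t]. /tazzedomdeazanid/ → tazzedomdeazanit.

tazzedomdeazanit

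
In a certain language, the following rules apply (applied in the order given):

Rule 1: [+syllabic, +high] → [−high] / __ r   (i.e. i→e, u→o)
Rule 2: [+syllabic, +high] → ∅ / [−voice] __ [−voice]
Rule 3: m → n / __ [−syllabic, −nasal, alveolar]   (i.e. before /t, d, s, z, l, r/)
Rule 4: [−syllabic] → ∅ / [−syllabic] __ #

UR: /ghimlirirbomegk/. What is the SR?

ghinlererbomeg

Rule 1 (pre-rhotic lowering): /i/ is a high vowel immediately before /r/, so it lowers to [e]. /i/ is a high vowel immediately before /r/, so it lowers to [e]. /ghimlirirbomegk/ → ghimlererbomegk.
Rule 2 (high vowel syncope): no segment meets the environment; /ghimlererbomegk/ is unchanged.
Rule 3 (nasal place assimilation): /m/ precedes the alveolar consonant /l/, so it assimilates in place to [n]. /ghimlererbomegk/ → ghinlererbomegk.
Rule 4 (final cluster simplification): /k/ is the second consonant of a word-final cluster /gk/, so it deletes. /ghinlererbomegk/ → ghinlererbomeg.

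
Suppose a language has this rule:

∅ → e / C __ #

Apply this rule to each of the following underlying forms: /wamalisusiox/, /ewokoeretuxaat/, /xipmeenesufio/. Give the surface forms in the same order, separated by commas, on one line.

/wamalisusiox/: the form ends in the consonant /x/, so [e] is inserted word-finally. → [wamalisusioxe].
/ewokoeretuxaat/: the form ends in the consonant /t/, so [e] is inserted word-finally. → [ewokoeretuxaate].
/xipmeenesufio/: the rule's environment is not met; surfaces unchanged as [xipmeenesufio].

wamalisusioxe, ewokoeretuxaate, xipmeenesufio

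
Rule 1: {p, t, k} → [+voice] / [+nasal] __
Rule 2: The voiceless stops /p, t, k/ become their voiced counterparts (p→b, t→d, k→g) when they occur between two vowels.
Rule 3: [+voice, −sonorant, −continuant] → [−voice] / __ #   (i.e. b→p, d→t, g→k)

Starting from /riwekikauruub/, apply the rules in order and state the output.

Rule 1 (post-nasal voicing): no segment meets the environment; /riwekikauruub/ is unchanged.
Rule 2 (intervocalic voicing): /k/ is a voiceless stop between vowels /e/ and /i/, so it voices to [g]. /k/ is a voiceless stop between vowels /i/ and /a/, so it voices to [g]. /riwekikauruub/ → riwegigauruub.
Rule 3 (final devoicing): /b/ is a voiced stop in word-final position, so it devoices to [p]. /riwegigauruub/ → riwegigauruup.

riwegigauruup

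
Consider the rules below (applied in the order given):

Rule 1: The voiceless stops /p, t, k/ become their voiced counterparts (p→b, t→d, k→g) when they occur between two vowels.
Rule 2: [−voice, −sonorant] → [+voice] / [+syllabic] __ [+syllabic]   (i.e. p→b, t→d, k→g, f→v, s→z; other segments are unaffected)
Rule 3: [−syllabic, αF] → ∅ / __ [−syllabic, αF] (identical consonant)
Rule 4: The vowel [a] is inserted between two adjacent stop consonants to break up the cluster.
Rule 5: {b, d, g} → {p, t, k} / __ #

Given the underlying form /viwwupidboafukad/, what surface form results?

Rule 1 (intervocalic voicing): /p/ is a voiceless stop between vowels /u/ and /i/, so it voices to [b]. /k/ is a voiceless stop between vowels /u/ and /a/, so it voices to [g]. /viwwupidboafukad/ → viwwubidboafugad.
Rule 2 (intervocalic voicing): /f/ is a voiceless obstruent between vowels /a/ and /u/, so it voices to [v]. /viwwubidboafugad/ → viwwubidboavugad.
Rule 3 (degemination): /ww/ is a geminate; the first /w/ deletes. /viwwubidboavugad/ → viwubidboavugad.
Rule 4 (stop-cluster a-epenthesis): /d/ and /b/ form a stop–stop cluster, so [a] is inserted between them. /viwubidboavugad/ → viwubidaboavugad.
Rule 5 (final devoicing): /d/ is a voiced stop in word-final position, so it devoices to [t]. /viwubidaboavugad/ → viwubidaboavugat.

viwubidaboavugat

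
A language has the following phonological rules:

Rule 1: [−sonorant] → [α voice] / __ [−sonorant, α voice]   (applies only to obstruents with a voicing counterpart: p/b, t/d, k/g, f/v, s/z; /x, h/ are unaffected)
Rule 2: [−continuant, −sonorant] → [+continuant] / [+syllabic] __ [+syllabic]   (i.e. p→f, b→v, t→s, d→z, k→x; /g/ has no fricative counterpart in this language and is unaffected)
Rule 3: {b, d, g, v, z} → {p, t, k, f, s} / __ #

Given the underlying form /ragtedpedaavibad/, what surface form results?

Rule 1 (regressive voicing assimilation): /g/ precedes the voiceless obstruent /t/, so it devoices to [k] by assimilation. /d/ precedes the voiceless obstruent /p/, so it devoices to [t] by assimilation. /ragtedpedaavibad/ → raktetpedaavibad.
Rule 2 (intervocalic spirantization): /d/ is a stop between vowels /e/ and /a/, so it spirantizes to the fricative [z]. /b/ is a stop between vowels /i/ and /a/, so it spirantizes to the fricative [v]. /raktetpedaavibad/ → raktetpezaavivad.
Rule 3 (final devoicing): /d/ is a voiced obstruent in word-final position, so it devoices to [t]. /raktetpezaavivad/ → raktetpezaavivat.

raktetpezaavivat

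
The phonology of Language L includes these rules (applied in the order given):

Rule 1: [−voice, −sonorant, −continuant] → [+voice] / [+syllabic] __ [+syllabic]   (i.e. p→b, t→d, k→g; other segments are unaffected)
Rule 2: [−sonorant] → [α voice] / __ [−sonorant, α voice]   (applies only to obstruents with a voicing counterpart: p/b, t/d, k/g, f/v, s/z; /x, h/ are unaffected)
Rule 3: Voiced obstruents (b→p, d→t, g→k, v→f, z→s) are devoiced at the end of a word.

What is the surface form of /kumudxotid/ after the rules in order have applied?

kumutxodit

Rule 1 (intervocalic voicing): /t/ is a voiceless stop between vowels /o/ and /i/, so it voices to [d]. /kumudxotid/ → kumudxodid.
Rule 2 (regressive voicing assimilation): /d/ precedes the voiceless obstruent /x/, so it devoices to [t] by assimilation. /kumudxodid/ → kumutxodid.
Rule 3 (final devoicing): /d/ is a voiced obstruent in word-final position, so it devoices to [t]. /kumutxodid/ → kumutxodit.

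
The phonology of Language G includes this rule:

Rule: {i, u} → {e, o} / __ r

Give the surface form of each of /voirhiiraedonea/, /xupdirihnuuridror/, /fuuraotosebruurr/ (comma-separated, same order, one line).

voerhieraedonea, xupderihnuoridror, fuoraotosebruorr

/voirhiiraedonea/: /i/ is a high vowel immediately before /r/, so it lowers to [e]. /i/ is a high vowel immediately before /r/, so it lowers to [e]. → [voerhieraedonea].
/xupdirihnuuridror/: /i/ is a high vowel immediately before /r/, so it lowers to [e]. /u/ is a high vowel immediately before /r/, so it lowers to [o]. → [xupderihnuoridror].
/fuuraotosebruurr/: /u/ is a high vowel immediately before /r/, so it lowers to [o]. /u/ is a high vowel immediately before /r/, so it lowers to [o]. → [fuoraotosebruorr].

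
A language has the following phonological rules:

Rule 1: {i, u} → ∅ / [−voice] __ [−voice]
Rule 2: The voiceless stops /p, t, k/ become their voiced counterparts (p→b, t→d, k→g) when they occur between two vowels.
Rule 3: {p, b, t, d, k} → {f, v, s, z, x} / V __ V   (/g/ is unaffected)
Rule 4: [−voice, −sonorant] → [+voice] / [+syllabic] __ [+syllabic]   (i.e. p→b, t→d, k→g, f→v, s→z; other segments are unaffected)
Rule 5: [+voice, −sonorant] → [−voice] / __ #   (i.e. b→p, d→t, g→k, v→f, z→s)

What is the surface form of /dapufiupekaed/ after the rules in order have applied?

Rule 1 (high vowel syncope): /u/ is a high vowel flanked by voiceless consonants /p/ and /f/, so it deletes. /dapufiupekaed/ → dapfiupekaed.
Rule 2 (intervocalic voicing): /p/ is a voiceless stop between vowels /u/ and /e/, so it voices to [b]. /k/ is a voiceless stop between vowels /e/ and /a/, so it voices to [g]. /dapfiupekaed/ → dapfiubegaed.
Rule 3 (intervocalic spirantization): /b/ is a stop between vowels /u/ and /e/, so it spirantizes to the fricative [v]. /dapfiubegaed/ → dapfiuvegaed.
Rule 4 (intervocalic voicing): no segment meets the environment; /dapfiuvegaed/ is unchanged.
Rule 5 (final devoicing): /d/ is a voiced obstruent in word-final position, so it devoices to [t]. /dapfiuvegaed/ → dapfiuvegaet.

dapfiuvegaet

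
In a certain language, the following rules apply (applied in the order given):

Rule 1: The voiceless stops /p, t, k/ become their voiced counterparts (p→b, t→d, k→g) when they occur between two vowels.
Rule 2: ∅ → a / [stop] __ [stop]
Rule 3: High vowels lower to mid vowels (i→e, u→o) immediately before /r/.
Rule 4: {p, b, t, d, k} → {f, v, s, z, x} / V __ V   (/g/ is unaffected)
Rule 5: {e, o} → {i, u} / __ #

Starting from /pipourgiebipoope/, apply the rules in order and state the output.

Rule 1 (intervocalic voicing): /p/ is a voiceless stop between vowels /i/ and /o/, so it voices to [b]. /p/ is a voiceless stop between vowels /i/ and /o/, so it voices to [b]. /p/ is a voiceless stop between vowels /o/ and /e/, so it voices to [b]. /pipourgiebipoope/ → pibourgiebiboobe.
Rule 2 (stop-cluster a-epenthesis): no segment meets the environment; /pibourgiebiboobe/ is unchanged.
Rule 3 (pre-rhotic lowering): /u/ is a high vowel immediately before /r/, so it lowers to [o]. /pibourgiebiboobe/ → piboorgiebiboobe.
Rule 4 (intervocalic spirantization): /b/ is a stop between vowels /i/ and /o/, so it spirantizes to the fricative [v]. /b/ is a stop between vowels /e/ and /i/, so it spirantizes to the fricative [v]. /b/ is a stop between vowels /i/ and /o/, so it spirantizes to the fricative [v]. /b/ is a stop between vowels /o/ and /e/, so it spirantizes to the fricative [v]. /piboorgiebiboobe/ → pivoorgievivoove.
Rule 5 (final vowel raising): /e/ is a mid vowel in word-final position, so it raises to [i]. /pivoorgievivoove/ → pivoorgievivoovi.

pivoorgievivoovi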